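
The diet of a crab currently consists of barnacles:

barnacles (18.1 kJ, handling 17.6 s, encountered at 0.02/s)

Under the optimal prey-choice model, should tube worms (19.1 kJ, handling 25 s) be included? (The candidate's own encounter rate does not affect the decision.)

Yes

On barnacles alone, R = ΣλE/(1+Σλh) = 0.362/1.352 = 0.2678 kJ/s.
Profitability of tube worms: 19.1/25 = 0.764 kJ/s.
0.764 > 0.2678, so adding tube worms raises the average — include it.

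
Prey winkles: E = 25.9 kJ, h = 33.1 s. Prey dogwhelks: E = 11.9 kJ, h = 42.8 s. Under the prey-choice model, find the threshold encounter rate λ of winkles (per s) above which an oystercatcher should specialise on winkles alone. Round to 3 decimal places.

At the threshold, the rate on winkles alone equals the profitability of dogwhelks: λ·25.9/(1 + λ·33.1) = 11.9/42.8 = 0.278.
Rearranging, λ(25.9 − 0.278×33.1) = 0.278, so λ = 0.278/16.7 = 0.01665 per s.

0.017 per s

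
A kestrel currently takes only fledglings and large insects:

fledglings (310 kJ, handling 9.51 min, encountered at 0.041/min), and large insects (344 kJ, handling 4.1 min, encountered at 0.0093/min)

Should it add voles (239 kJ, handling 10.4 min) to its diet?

Yes

Intake rate on the current diet: R = (0.041×310 + 0.0093×344) / (1 + 0.041×9.51 + 0.0093×4.1) = 15.91/1.428 = 11.14 kJ/min.
Profitability of voles: 239/10.4 = 22.98 kJ/min.
Since 22.98 > R, including voles increases the long-run rate.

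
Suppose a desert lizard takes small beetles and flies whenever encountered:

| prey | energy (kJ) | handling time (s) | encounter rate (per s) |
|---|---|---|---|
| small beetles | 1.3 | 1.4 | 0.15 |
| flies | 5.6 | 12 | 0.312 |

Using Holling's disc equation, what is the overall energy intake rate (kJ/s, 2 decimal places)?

R = (0.15×1.3 + 0.312×5.6) / (1 + 0.15×1.4 + 0.312×12) = 1.942/4.954 = 0.392 kJ/s.

0.39 kJ/s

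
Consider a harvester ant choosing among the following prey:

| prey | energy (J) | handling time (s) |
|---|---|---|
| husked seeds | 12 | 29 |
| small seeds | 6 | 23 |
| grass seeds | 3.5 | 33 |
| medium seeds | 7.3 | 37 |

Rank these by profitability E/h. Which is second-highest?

small seeds

In descending order of E/h:
husked seeds: 12/29 = 0.414 J/s
small seeds: 6/23 = 0.261 J/s
medium seeds: 7.3/37 = 0.197 J/s
grass seeds: 3.5/33 = 0.106 J/s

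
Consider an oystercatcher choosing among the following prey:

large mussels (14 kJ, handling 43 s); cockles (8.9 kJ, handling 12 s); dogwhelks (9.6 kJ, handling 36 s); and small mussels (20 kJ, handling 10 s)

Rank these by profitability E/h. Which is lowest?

In descending order of E/h:
small mussels: 20/10 = 2 kJ/s
cockles: 8.9/12 = 0.742 kJ/s
large mussels: 14/43 = 0.326 kJ/s
dogwhelks: 9.6/36 = 0.267 kJ/s

dogwhelks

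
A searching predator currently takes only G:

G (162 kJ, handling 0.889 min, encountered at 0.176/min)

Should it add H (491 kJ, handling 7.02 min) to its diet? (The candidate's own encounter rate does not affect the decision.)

On G alone, R = ΣλE/(1+Σλh) = 28.51/1.156 = 24.65 kJ/min.
Profitability of H: 491/7.02 = 69.94 kJ/min.
Since 69.94 > R, including H increases the long-run rate.

Yes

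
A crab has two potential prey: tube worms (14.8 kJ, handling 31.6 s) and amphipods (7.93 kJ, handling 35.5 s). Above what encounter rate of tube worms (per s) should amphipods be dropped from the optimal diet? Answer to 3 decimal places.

0.029 per s

At the threshold, the rate on tube worms alone equals the profitability of amphipods: λ·14.8/(1 + λ·31.6) = 7.93/35.5 = 0.2234.
Rearranging, λ(14.8 − 0.2234×31.6) = 0.2234, so λ = 0.2234/7.741 = 0.02886 per s.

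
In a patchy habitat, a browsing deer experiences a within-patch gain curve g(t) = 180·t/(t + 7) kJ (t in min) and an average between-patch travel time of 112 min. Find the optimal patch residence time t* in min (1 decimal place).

Optimal t* satisfies g'(t*) = g(t*)/(T + t*).
g'(t) = 180·7/(t + 7)². Setting 180·7/(t+7)² = 180t/[(t+7)(112+t)] gives 7(112+t) = t(t+7), so t² = 7×112 = 784.
t* = √784 = 28 min.

28.0 min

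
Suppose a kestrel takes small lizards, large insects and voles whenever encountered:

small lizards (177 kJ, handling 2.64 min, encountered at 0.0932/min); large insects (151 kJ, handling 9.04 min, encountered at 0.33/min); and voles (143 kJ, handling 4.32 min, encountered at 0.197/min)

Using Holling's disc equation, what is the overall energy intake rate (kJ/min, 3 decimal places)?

18.601 kJ/min

R = (0.0932×177 + 0.33×151 + 0.197×143) / (1 + 0.0932×2.64 + 0.33×9.04 + 0.197×4.32) = 94.5/5.08 = 18.6 kJ/min.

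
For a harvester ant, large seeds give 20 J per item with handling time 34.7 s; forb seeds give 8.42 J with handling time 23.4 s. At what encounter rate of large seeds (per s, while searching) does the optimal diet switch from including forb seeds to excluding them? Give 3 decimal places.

Drop forb seeds once their profitability E₂/h₂ falls below the rate achievable on large seeds alone: E₂/h₂ = λE₁/(1 + λh₁).
Solve for λ: λE₁h₂ = E₂(1 + λh₁) → λ(E₁h₂ − E₂h₁) = E₂ → λ = E₂/(E₁h₂ − E₂h₁).
λ = 8.42/(20×23.4 − 8.42×34.7) = 8.42/175.8 = 0.04789 per s.

0.048 per s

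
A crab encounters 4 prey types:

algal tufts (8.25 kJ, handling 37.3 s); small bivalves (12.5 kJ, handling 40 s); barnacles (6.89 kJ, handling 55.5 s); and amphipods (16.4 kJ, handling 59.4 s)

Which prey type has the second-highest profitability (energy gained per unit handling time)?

amphipods

In descending order of E/h:
small bivalves: 12.5/40 = 0.312 kJ/s
amphipods: 16.4/59.4 = 0.276 kJ/s
algal tufts: 8.25/37.3 = 0.221 kJ/s
barnacles: 6.89/55.5 = 0.124 kJ/s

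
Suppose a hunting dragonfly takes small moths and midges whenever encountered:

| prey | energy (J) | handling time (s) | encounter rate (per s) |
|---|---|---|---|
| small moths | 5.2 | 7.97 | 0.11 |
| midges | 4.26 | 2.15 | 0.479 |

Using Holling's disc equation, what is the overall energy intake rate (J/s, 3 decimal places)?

0.899 J/s

R = (0.11×5.2 + 0.479×4.26) / (1 + 0.11×7.97 + 0.479×2.15) = 2.613/2.907 = 0.8988 J/s.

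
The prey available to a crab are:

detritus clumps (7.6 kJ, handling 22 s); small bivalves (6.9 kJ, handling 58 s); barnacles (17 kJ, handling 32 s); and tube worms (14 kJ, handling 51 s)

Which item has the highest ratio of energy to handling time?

barnacles

Profitability E/h (kJ/s): detritus clumps = 7.6/22 = 0.345, small bivalves = 6.9/58 = 0.119, barnacles = 17/32 = 0.531, tube worms = 14/51 = 0.275.
Ranked: barnacles > detritus clumps > tube worms > small bivalves.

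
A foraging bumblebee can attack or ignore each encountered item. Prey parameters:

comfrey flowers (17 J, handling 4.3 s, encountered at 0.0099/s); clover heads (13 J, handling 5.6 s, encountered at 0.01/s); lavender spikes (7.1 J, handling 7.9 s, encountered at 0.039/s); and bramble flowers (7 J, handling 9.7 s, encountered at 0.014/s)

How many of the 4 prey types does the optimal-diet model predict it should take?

E/h in descending order: comfrey flowers 3.95, clover heads 2.32, lavender spikes 0.899, bramble flowers 0.722 J/s. The optimal diet is the largest prefix of this list for which every included type satisfies E_i/h_i > R on the types above it.
Rate on top 1: 0.1614. clover heads: 2.32 > 0.1614 → include.
Rate on top 2: 0.2715. lavender spikes: 0.899 > 0.2715 → include.
Rate on top 3: 0.4089. bramble flowers: 0.722 > 0.4089 → include.
Optimal diet: comfrey flowers, clover heads, lavender spikes, bramble flowers — 4 of 4 types.

4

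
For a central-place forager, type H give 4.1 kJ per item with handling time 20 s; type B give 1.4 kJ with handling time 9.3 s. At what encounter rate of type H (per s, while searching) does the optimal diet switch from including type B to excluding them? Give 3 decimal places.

0.138 per s

At the threshold, the rate on type H alone equals the profitability of type B: λ·4.1/(1 + λ·20) = 1.4/9.3 = 0.1505.
Rearranging, λ(4.1 − 0.1505×20) = 0.1505, so λ = 0.1505/1.089 = 0.1382 per s.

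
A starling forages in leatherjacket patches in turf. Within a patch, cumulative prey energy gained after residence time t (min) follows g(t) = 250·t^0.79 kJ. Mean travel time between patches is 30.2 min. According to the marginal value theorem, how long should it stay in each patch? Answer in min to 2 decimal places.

113.61 min

Optimal t* satisfies g'(t*) = g(t*)/(T + t*).
g'(t) = 0.79·250·t^-0.21. Setting 0.79·250·t^-0.21 = 250·t^0.79/(30.2+t) gives 0.79(30.2+t) = t, so 0.21·t = 0.79×30.2.
t* = 0.79×30.2/0.21 = 113.6 min.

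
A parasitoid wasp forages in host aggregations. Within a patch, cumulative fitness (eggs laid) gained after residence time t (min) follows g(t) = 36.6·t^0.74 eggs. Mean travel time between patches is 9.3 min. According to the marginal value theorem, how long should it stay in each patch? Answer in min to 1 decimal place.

26.5 min

By the marginal value theorem, leave when the instantaneous gain rate g'(t) equals the habitat-wide average g(t)/(T + t).
g'(t) = 0.74·36.6·t^-0.26. Setting 0.74·36.6·t^-0.26 = 36.6·t^0.74/(9.3+t) gives 0.74(9.3+t) = t, so 0.26·t = 0.74×9.3.
t* = 0.74×9.3/0.26 = 26.47 min.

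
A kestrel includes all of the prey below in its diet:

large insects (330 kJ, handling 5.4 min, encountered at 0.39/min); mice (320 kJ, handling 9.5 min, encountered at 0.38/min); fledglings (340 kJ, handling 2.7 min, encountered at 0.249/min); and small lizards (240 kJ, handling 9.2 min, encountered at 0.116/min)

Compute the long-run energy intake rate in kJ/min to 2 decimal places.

42.91 kJ/min

R = Σλ_iE_i / (1 + Σλ_ih_i)
Numerator: 0.39×330 + 0.38×320 + 0.249×340 + 0.116×240 = 362.8
Denominator: 1 + 0.39×5.4 + 0.38×9.5 + 0.249×2.7 + 0.116×9.2 = 8.456
R = 362.8/8.456 = 42.91 kJ/min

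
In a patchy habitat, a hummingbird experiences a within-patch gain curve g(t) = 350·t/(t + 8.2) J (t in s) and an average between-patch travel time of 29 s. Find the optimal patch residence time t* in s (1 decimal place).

15.4 s

By the marginal value theorem, leave when the instantaneous gain rate g'(t) equals the habitat-wide average g(t)/(T + t).
g'(t) = 350·8.2/(t + 8.2)². Setting 350·8.2/(t+8.2)² = 350t/[(t+8.2)(29+t)] gives 8.2(29+t) = t(t+8.2), so t² = 8.2×29 = 237.8.
t* = √237.8 = 15.42 s.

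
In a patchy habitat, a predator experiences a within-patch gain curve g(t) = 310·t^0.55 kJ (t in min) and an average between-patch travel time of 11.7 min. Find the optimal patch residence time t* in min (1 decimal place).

Maximise g(t)/(T+t): set derivative to zero → g'(t)(T+t) = g(t).
g'(t) = 0.55·310·t^-0.45. Setting 0.55·310·t^-0.45 = 310·t^0.55/(11.7+t) gives 0.55(11.7+t) = t, so 0.45·t = 0.55×11.7.
t* = 0.55×11.7/0.45 = 14.3 min.

14.3 min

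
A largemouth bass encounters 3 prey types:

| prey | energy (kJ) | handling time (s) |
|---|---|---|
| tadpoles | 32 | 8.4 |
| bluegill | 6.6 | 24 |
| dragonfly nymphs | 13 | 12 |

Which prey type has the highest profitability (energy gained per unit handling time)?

In descending order of E/h:
tadpoles: 32/8.4 = 3.81 kJ/s
dragonfly nymphs: 13/12 = 1.08 kJ/s
bluegill: 6.6/24 = 0.275 kJ/s

tadpoles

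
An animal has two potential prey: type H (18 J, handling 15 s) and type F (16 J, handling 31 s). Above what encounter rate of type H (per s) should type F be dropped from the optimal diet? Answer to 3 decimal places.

0.050 per s

At the threshold, the rate on type H alone equals the profitability of type F: λ·18/(1 + λ·15) = 16/31 = 0.5161.
Rearranging, λ(18 − 0.5161×15) = 0.5161, so λ = 0.5161/10.26 = 0.05031 per s.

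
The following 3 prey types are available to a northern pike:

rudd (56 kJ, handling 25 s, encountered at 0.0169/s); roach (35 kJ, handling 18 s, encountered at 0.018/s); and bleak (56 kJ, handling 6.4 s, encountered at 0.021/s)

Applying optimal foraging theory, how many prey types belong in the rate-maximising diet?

3

E/h in descending order: bleak 8.75, rudd 2.24, roach 1.94 kJ/s. The optimal diet is the largest prefix of this list for which every included type satisfies E_i/h_i > R on the types above it.
Rate on top 1: 1.037. rudd: 2.24 > 1.037 → include.
Rate on top 2: 1.363. roach: 1.94 > 1.363 → include.
Optimal diet: bleak, rudd, roach — 3 of 3 types.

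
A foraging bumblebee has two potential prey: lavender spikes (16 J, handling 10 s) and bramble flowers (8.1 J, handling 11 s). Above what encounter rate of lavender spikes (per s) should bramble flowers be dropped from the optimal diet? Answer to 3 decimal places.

The zero-one rule: include bramble flowers iff E₂/h₂ > λE₁/(1+λh₁). Equality gives the switch point.
λE₁h₂ = E₂ + λE₂h₁ ⇒ λ = E₂/(E₁h₂ − E₂h₁) = 8.1/(176 − 81) = 0.08526 per s.

0.085 per s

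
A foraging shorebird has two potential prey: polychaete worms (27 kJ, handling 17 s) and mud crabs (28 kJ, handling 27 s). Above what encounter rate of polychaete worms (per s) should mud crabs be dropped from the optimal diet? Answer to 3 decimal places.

0.111 per s

Drop mud crabs once their profitability E₂/h₂ falls below the rate achievable on polychaete worms alone: E₂/h₂ = λE₁/(1 + λh₁).
Solve for λ: λE₁h₂ = E₂(1 + λh₁) → λ(E₁h₂ − E₂h₁) = E₂ → λ = E₂/(E₁h₂ − E₂h₁).
λ = 28/(27×27 − 28×17) = 28/253 = 0.1107 per s.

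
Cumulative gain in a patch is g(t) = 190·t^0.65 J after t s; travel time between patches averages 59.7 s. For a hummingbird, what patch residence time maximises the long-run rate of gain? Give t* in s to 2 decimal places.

Optimal t* satisfies g'(t*) = g(t*)/(T + t*).
g'(t) = 0.65·190·t^-0.35. Setting 0.65·190·t^-0.35 = 190·t^0.65/(59.7+t) gives 0.65(59.7+t) = t, so 0.35·t = 0.65×59.7.
t* = 0.65×59.7/0.35 = 110.9 s.

110.87 s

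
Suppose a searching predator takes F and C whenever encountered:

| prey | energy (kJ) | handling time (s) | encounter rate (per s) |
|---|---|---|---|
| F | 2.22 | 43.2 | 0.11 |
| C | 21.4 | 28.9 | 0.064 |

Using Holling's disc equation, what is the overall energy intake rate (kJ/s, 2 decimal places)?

R = Σλ_iE_i / (1 + Σλ_ih_i)
Numerator: 0.11×2.22 + 0.064×21.4 = 1.614
Denominator: 1 + 0.11×43.2 + 0.064×28.9 = 7.602
R = 1.614/7.602 = 0.2123 kJ/s

0.21 kJ/s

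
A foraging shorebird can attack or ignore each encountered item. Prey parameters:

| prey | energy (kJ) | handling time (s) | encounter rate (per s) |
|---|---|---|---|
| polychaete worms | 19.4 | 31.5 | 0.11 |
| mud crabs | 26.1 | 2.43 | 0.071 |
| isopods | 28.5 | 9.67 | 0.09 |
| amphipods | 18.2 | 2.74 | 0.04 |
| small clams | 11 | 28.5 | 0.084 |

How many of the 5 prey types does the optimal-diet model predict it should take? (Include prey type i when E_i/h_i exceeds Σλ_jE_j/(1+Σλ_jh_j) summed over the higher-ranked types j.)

3

Profitabilities (E/h, kJ/s): mud crabs 10.7, amphipods 6.64, isopods 2.95, polychaete worms 0.616, small clams 0.386. Add prey in this order while the next type's profitability exceeds the intake rate on those already taken.
Rate on top 1: 1.58. amphipods: 6.64 > 1.58 → include.
Rate on top 2: 2.013. isopods: 2.95 > 2.013 → include.
Rate on top 3: 2.391. polychaete worms: 0.616 < 2.391 → exclude; stop.
Optimal diet: mud crabs, amphipods, isopods — 3 of 5 types.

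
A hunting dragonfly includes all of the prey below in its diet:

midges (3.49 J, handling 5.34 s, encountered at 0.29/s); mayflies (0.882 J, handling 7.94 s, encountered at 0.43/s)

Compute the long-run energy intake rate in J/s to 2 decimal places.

R = Σλ_iE_i / (1 + Σλ_ih_i)
Numerator: 0.29×3.49 + 0.43×0.882 = 1.391
Denominator: 1 + 0.29×5.34 + 0.43×7.94 = 5.963
R = 1.391/5.963 = 0.2333 J/s

0.23 J/s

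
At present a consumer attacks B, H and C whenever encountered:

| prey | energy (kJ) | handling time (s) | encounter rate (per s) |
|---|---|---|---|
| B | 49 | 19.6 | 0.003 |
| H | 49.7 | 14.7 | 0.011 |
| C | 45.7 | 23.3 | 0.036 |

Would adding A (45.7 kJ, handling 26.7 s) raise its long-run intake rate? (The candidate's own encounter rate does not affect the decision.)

Current rate: (0.003×49 + 0.011×49.7 + 0.036×45.7)/(1 + 0.003×19.6 + 0.011×14.7 + 0.036×23.3) = 1.136 kJ/s.
Profitability of A: 45.7/26.7 = 1.712 kJ/s.
Since 1.712 > R, including A increases the long-run rate.

Yes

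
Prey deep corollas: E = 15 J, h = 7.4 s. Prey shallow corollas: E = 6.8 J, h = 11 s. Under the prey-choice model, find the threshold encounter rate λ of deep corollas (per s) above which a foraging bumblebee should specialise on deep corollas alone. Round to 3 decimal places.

0.059 per s

Drop shallow corollas once their profitability E₂/h₂ falls below the rate achievable on deep corollas alone: E₂/h₂ = λE₁/(1 + λh₁).
Solve for λ: λE₁h₂ = E₂(1 + λh₁) → λ(E₁h₂ − E₂h₁) = E₂ → λ = E₂/(E₁h₂ − E₂h₁).
λ = 6.8/(15×11 − 6.8×7.4) = 6.8/114.7 = 0.0593 per s.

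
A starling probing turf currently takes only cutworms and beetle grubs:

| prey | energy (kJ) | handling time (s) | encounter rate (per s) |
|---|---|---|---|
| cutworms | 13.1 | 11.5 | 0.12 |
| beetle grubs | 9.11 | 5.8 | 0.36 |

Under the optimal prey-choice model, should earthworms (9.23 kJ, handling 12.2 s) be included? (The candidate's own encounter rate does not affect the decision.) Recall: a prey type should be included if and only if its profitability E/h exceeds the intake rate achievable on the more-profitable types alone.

No

Intake rate on the current diet: R = (0.12×13.1 + 0.36×9.11) / (1 + 0.12×11.5 + 0.36×5.8) = 4.852/4.468 = 1.086 kJ/s.
Profitability of earthworms: 9.23/12.2 = 0.7566 kJ/s.
Since 0.7566 < R, time spent handling earthworms is better spent searching.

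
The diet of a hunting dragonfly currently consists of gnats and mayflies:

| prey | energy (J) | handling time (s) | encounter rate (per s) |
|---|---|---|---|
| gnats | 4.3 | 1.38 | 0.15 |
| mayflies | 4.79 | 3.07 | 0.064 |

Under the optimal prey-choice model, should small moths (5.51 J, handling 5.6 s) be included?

Yes

Current rate: (0.15×4.3 + 0.064×4.79)/(1 + 0.15×1.38 + 0.064×3.07) = 0.678 J/s.
small moths: E/h = 5.51/5.6 = 0.9839 J/s.
Since 0.9839 > R, including small moths increases the long-run rate.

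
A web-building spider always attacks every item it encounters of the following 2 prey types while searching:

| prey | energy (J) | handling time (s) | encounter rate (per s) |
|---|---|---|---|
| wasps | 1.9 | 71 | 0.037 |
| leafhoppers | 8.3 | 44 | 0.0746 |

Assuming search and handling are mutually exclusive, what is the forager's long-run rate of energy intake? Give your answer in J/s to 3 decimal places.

0.100 J/s

R = (0.037×1.9 + 0.0746×8.3) / (1 + 0.037×71 + 0.0746×44) = 0.6895/6.909 = 0.09979 J/s.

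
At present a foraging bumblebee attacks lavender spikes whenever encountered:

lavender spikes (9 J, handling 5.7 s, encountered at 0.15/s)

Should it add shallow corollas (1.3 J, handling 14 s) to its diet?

No

Current rate: (0.15×9)/(1 + 0.15×5.7) = 0.7278 J/s.
Profitability of shallow corollas: 1.3/14 = 0.09286 J/s.
0.09286 < 0.7278, so adding shallow corollas would lower the average — exclude it.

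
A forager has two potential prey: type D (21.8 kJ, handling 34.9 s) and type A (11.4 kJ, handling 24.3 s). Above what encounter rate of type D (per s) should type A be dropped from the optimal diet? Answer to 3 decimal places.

The zero-one rule: include type A iff E₂/h₂ > λE₁/(1+λh₁). Equality gives the switch point.
λE₁h₂ = E₂ + λE₂h₁ ⇒ λ = E₂/(E₁h₂ − E₂h₁) = 11.4/(529.7 − 397.9) = 0.08644 per s.

0.086 per s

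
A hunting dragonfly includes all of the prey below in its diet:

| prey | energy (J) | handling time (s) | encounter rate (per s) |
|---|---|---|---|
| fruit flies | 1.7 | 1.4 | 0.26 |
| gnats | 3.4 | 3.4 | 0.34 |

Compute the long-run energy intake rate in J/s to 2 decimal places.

0.63 J/s

R = Σλ_iE_i / (1 + Σλ_ih_i)
Numerator: 0.26×1.7 + 0.34×3.4 = 1.598
Denominator: 1 + 0.26×1.4 + 0.34×3.4 = 2.52
R = 1.598/2.52 = 0.6341 J/s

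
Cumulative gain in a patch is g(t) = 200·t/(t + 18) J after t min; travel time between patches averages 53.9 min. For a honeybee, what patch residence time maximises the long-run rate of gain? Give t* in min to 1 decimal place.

By the marginal value theorem, leave when the instantaneous gain rate g'(t) equals the habitat-wide average g(t)/(T + t).
g'(t) = 200·18/(t + 18)². Setting 200·18/(t+18)² = 200t/[(t+18)(53.9+t)] gives 18(53.9+t) = t(t+18), so t² = 18×53.9 = 970.2.
t* = √970.2 = 31.15 min.

31.1 min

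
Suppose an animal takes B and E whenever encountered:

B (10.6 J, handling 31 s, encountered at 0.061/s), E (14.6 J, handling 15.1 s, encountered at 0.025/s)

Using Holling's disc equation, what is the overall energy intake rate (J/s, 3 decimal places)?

0.309 J/s

Energy encountered per unit search time: 0.061×10.6 + 0.025×14.6 = 1.012 J/s.
Handling time per unit search time: 0.061×31 + 0.025×15.1 = 2.268.
Rate = 1.012/(1 + 2.268) = 0.3095 J/s.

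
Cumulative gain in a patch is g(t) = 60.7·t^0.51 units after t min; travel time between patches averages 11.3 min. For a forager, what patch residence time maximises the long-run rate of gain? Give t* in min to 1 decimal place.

Maximise g(t)/(T+t): set derivative to zero → g'(t)(T+t) = g(t).
g'(t) = 0.51·60.7·t^-0.49. Setting 0.51·60.7·t^-0.49 = 60.7·t^0.51/(11.3+t) gives 0.51(11.3+t) = t, so 0.49·t = 0.51×11.3.
t* = 0.51×11.3/0.49 = 11.76 min.

11.8 min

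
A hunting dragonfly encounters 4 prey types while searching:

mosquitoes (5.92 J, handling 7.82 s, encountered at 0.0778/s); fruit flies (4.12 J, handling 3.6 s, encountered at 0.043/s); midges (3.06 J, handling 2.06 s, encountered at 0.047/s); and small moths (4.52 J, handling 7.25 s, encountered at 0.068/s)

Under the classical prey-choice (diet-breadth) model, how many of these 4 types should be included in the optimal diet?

4

Rank by E/h (J/s): midges 1.49, fruit flies 1.14, mosquitoes 0.757, small moths 0.623. Include each in turn until the next type's E/h falls below the running intake rate.
Rate on top 1: 0.1311. fruit flies: 1.14 > 0.1311 → include.
Rate on top 2: 0.2565. mosquitoes: 0.757 > 0.2565 → include.
Rate on top 3: 0.4202. small moths: 0.623 > 0.4202 → include.
Optimal diet: midges, fruit flies, mosquitoes, small moths — 4 of 4 types.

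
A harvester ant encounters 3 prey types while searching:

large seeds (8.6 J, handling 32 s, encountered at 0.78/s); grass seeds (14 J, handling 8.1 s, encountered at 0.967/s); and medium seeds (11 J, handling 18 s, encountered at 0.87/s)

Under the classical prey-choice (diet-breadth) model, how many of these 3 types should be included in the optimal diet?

Rank by E/h (J/s): grass seeds 1.73, medium seeds 0.611, large seeds 0.269. Include each in turn until the next type's E/h falls below the running intake rate.
Rate on top 1: 1.533. medium seeds: 0.611 < 1.533 → exclude; stop.
Optimal diet: grass seeds — 1 of 3 types.

1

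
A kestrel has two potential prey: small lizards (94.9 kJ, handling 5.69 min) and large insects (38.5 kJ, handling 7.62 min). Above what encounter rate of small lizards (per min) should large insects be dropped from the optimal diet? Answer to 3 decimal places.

Drop large insects once their profitability E₂/h₂ falls below the rate achievable on small lizards alone: E₂/h₂ = λE₁/(1 + λh₁).
Solve for λ: λE₁h₂ = E₂(1 + λh₁) → λ(E₁h₂ − E₂h₁) = E₂ → λ = E₂/(E₁h₂ − E₂h₁).
λ = 38.5/(94.9×7.62 − 38.5×5.69) = 38.5/504.1 = 0.07638 per min.

0.076 per min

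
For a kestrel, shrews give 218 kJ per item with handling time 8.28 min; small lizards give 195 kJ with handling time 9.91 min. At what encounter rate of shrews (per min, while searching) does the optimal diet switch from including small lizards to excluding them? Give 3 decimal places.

Drop small lizards once their profitability E₂/h₂ falls below the rate achievable on shrews alone: E₂/h₂ = λE₁/(1 + λh₁).
Solve for λ: λE₁h₂ = E₂(1 + λh₁) → λ(E₁h₂ − E₂h₁) = E₂ → λ = E₂/(E₁h₂ − E₂h₁).
λ = 195/(218×9.91 − 195×8.28) = 195/545.8 = 0.3573 per min.

0.357 per min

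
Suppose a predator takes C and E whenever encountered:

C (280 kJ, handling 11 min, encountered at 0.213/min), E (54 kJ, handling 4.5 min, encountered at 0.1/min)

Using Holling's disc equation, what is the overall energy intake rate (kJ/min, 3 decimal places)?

17.147 kJ/min

Energy encountered per unit search time: 0.213×280 + 0.1×54 = 65.04 kJ/min.
Handling time per unit search time: 0.213×11 + 0.1×4.5 = 2.793.
Rate = 65.04/(1 + 2.793) = 17.15 kJ/min.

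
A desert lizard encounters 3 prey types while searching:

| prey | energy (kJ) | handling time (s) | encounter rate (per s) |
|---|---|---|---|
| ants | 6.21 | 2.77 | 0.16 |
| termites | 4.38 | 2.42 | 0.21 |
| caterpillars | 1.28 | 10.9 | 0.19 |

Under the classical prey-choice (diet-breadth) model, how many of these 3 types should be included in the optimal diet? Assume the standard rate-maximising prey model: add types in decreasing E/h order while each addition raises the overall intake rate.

Rank by E/h (kJ/s): ants 2.24, termites 1.81, caterpillars 0.117. Include each in turn until the next type's E/h falls below the running intake rate.
Rate on top 1: 0.6885. termites: 1.81 > 0.6885 → include.
Rate on top 2: 0.9805. caterpillars: 0.117 < 0.9805 → exclude; stop.
Optimal diet: ants, termites — 2 of 3 types.

2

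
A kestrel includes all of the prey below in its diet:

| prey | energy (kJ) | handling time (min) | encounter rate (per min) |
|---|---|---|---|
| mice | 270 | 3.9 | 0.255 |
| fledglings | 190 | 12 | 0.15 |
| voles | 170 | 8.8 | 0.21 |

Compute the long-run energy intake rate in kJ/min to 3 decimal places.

R = Σλ_iE_i / (1 + Σλ_ih_i)
Numerator: 0.255×270 + 0.15×190 + 0.21×170 = 133
Denominator: 1 + 0.255×3.9 + 0.15×12 + 0.21×8.8 = 5.643
R = 133/5.643 = 23.58 kJ/min

23.580 kJ/min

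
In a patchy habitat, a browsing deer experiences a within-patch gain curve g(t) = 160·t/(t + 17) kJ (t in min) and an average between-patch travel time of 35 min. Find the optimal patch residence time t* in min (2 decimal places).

24.39 min

Optimal t* satisfies g'(t*) = g(t*)/(T + t*).
g'(t) = 160·17/(t + 17)². Setting 160·17/(t+17)² = 160t/[(t+17)(35+t)] gives 17(35+t) = t(t+17), so t² = 17×35 = 595.
t* = √595 = 24.39 min.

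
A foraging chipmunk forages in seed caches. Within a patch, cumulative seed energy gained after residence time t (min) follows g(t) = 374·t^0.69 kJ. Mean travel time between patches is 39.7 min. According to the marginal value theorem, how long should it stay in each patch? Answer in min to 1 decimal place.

Optimal t* satisfies g'(t*) = g(t*)/(T + t*).
g'(t) = 0.69·374·t^-0.31. Setting 0.69·374·t^-0.31 = 374·t^0.69/(39.7+t) gives 0.69(39.7+t) = t, so 0.31·t = 0.69×39.7.
t* = 0.69×39.7/0.31 = 88.36 min.

88.4 min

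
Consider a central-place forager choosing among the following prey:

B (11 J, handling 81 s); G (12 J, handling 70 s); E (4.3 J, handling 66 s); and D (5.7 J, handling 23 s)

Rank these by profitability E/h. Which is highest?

D

Profitability E/h (J/s): B = 11/81 = 0.136, G = 12/70 = 0.171, E = 4.3/66 = 0.0652, D = 5.7/23 = 0.248.
Ranked: D > G > B > E.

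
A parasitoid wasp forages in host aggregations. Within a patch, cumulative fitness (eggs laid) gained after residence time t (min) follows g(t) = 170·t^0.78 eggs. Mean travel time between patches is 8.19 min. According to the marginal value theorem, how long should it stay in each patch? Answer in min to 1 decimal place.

Optimal t* satisfies g'(t*) = g(t*)/(T + t*).
g'(t) = 0.78·170·t^-0.22. Setting 0.78·170·t^-0.22 = 170·t^0.78/(8.19+t) gives 0.78(8.19+t) = t, so 0.22·t = 0.78×8.19.
t* = 0.78×8.19/0.22 = 29.04 min.

29.0 min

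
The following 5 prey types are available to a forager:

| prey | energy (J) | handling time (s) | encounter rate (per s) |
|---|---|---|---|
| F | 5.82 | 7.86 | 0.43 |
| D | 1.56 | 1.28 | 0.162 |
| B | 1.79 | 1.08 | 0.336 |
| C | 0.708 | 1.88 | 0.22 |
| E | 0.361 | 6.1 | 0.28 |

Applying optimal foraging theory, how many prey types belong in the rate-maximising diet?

3

Profitabilities (E/h, J/s): B 1.66, D 1.22, F 0.74, C 0.377, E 0.0592. Add prey in this order while the next type's profitability exceeds the intake rate on those already taken.
Rate on top 1: 0.4413. D: 1.22 > 0.4413 → include.
Rate on top 2: 0.544. F: 0.74 > 0.544 → include.
Rate on top 3: 0.6781. C: 0.377 < 0.6781 → exclude; stop.
Optimal diet: B, D, F — 3 of 5 types.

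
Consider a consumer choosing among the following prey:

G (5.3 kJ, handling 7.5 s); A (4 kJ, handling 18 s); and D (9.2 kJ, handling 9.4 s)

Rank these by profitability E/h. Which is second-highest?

Profitability E/h (kJ/s): G = 5.3/7.5 = 0.707, A = 4/18 = 0.222, D = 9.2/9.4 = 0.979.
Ranked: D > G > A.

G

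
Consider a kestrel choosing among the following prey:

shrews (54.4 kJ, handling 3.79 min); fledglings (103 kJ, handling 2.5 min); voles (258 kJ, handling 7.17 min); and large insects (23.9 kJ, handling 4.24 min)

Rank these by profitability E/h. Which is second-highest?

In descending order of E/h:
fledglings: 103/2.5 = 41.2 kJ/min
voles: 258/7.17 = 36 kJ/min
shrews: 54.4/3.79 = 14.4 kJ/min
large insects: 23.9/4.24 = 5.64 kJ/min

voles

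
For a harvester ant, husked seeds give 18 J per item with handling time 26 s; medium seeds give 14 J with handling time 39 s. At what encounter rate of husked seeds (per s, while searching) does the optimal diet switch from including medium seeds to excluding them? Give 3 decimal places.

Drop medium seeds once their profitability E₂/h₂ falls below the rate achievable on husked seeds alone: E₂/h₂ = λE₁/(1 + λh₁).
Solve for λ: λE₁h₂ = E₂(1 + λh₁) → λ(E₁h₂ − E₂h₁) = E₂ → λ = E₂/(E₁h₂ − E₂h₁).
λ = 14/(18×39 − 14×26) = 14/338 = 0.04142 per s.

0.041 per s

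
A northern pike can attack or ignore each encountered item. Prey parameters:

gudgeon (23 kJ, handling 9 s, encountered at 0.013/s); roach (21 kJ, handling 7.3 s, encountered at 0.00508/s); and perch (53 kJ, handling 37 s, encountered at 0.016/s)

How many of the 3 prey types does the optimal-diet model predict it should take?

Profitabilities (E/h, kJ/s): roach 2.88, gudgeon 2.56, perch 1.43. Add prey in this order while the next type's profitability exceeds the intake rate on those already taken.
Rate on top 1: 0.1029. gudgeon: 2.56 > 0.1029 → include.
Rate on top 2: 0.3515. perch: 1.43 > 0.3515 → include.
Optimal diet: roach, gudgeon, perch — 3 of 3 types.

3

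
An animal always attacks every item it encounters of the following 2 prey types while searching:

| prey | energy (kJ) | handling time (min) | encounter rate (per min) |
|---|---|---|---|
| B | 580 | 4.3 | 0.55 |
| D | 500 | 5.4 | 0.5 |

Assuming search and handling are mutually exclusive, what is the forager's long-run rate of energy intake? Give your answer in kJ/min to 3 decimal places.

93.817 kJ/min

Energy encountered per unit search time: 0.55×580 + 0.5×500 = 569 kJ/min.
Handling time per unit search time: 0.55×4.3 + 0.5×5.4 = 5.065.
Rate = 569/(1 + 5.065) = 93.82 kJ/min.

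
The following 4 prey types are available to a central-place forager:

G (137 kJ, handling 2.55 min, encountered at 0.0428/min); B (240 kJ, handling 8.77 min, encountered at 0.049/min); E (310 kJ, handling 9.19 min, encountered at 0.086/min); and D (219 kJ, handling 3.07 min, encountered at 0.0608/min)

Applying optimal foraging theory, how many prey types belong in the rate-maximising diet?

4

E/h in descending order: D 71.3, G 53.7, E 33.7, B 27.4 kJ/min. The optimal diet is the largest prefix of this list for which every included type satisfies E_i/h_i > R on the types above it.
Rate on top 1: 11.22. G: 53.7 > 11.22 → include.
Rate on top 2: 14.8. E: 33.7 > 14.8 → include.
Rate on top 3: 21.97. B: 27.4 > 21.97 → include.
Optimal diet: D, G, E, B — 4 of 4 types.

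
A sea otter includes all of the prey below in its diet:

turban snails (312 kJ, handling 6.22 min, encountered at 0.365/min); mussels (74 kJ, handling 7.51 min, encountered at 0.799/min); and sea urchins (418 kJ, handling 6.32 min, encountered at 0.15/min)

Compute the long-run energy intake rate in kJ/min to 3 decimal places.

R = Σλ_iE_i / (1 + Σλ_ih_i)
Numerator: 0.365×312 + 0.799×74 + 0.15×418 = 235.7
Denominator: 1 + 0.365×6.22 + 0.799×7.51 + 0.15×6.32 = 10.22
R = 235.7/10.22 = 23.07 kJ/min

23.066 kJ/min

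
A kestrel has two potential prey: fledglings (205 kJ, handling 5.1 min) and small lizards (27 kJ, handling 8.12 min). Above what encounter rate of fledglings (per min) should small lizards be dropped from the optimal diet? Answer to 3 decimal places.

0.018 per min

At the threshold, the rate on fledglings alone equals the profitability of small lizards: λ·205/(1 + λ·5.1) = 27/8.12 = 3.325.
Rearranging, λ(205 − 3.325×5.1) = 3.325, so λ = 3.325/188 = 0.01768 per min.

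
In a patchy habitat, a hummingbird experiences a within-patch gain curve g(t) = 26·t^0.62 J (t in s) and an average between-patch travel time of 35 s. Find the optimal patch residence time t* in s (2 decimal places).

57.11 s

Maximise g(t)/(T+t): set derivative to zero → g'(t)(T+t) = g(t).
g'(t) = 0.62·26·t^-0.38. Setting 0.62·26·t^-0.38 = 26·t^0.62/(35+t) gives 0.62(35+t) = t, so 0.38·t = 0.62×35.
t* = 0.62×35/0.38 = 57.11 s.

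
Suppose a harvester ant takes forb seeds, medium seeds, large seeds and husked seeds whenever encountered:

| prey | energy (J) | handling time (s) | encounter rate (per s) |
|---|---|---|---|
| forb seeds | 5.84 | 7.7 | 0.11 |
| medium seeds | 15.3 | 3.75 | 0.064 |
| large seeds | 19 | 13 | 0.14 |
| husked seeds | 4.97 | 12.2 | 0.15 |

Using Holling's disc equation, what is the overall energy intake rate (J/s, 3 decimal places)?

R = Σλ_iE_i / (1 + Σλ_ih_i)
Numerator: 0.11×5.84 + 0.064×15.3 + 0.14×19 + 0.15×4.97 = 5.027
Denominator: 1 + 0.11×7.7 + 0.064×3.75 + 0.14×13 + 0.15×12.2 = 5.737
R = 5.027/5.737 = 0.8763 J/s

0.876 J/s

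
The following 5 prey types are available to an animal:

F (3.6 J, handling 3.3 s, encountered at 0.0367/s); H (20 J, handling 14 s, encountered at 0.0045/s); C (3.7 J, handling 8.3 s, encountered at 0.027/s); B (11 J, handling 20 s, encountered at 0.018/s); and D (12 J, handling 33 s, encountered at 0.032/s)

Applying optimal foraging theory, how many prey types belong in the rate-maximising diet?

Rank by E/h (J/s): H 1.43, F 1.09, B 0.55, C 0.446, D 0.364. Include each in turn until the next type's E/h falls below the running intake rate.
Rate on top 1: 0.08467. F: 1.09 > 0.08467 → include.
Rate on top 2: 0.1876. B: 0.55 > 0.1876 → include.
Rate on top 3: 0.2721. C: 0.446 > 0.2721 → include.
Rate on top 4: 0.2941. D: 0.364 > 0.2941 → include.
Optimal diet: H, F, B, C, D — 5 of 5 types.

5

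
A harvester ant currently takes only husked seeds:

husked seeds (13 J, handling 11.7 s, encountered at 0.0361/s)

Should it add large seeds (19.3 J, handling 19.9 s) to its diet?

Intake rate on the current diet: R = (0.0361×13) / (1 + 0.0361×11.7) = 0.4693/1.422 = 0.3299 J/s.
large seeds: E/h = 19.3/19.9 = 0.9698 J/s.
Since 0.9698 > R, including large seeds increases the long-run rate.

Yes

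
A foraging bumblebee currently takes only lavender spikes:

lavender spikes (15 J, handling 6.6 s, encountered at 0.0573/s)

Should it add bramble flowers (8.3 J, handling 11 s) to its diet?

Yes

Current rate: (0.0573×15)/(1 + 0.0573×6.6) = 0.6236 J/s.
Profitability of bramble flowers: 8.3/11 = 0.7545 J/s.
Since 0.7545 > R, including bramble flowers increases the long-run rate.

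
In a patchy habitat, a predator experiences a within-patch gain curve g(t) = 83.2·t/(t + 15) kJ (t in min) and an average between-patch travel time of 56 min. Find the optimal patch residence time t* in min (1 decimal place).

29.0 min

By the marginal value theorem, leave when the instantaneous gain rate g'(t) equals the habitat-wide average g(t)/(T + t).
g'(t) = 83.2·15/(t + 15)². Setting 83.2·15/(t+15)² = 83.2t/[(t+15)(56+t)] gives 15(56+t) = t(t+15), so t² = 15×56 = 840.
t* = √840 = 28.98 min.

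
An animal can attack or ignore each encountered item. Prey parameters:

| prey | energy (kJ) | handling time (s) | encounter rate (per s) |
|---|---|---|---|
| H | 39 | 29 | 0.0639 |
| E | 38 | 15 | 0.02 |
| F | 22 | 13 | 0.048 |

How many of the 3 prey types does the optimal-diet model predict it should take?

E/h in descending order: E 2.53, F 1.69, H 1.34 kJ/s. The optimal diet is the largest prefix of this list for which every included type satisfies E_i/h_i > R on the types above it.
Rate on top 1: 0.5846. F: 1.69 > 0.5846 → include.
Rate on top 2: 0.9439. H: 1.34 > 0.9439 → include.
Optimal diet: E, F, H — 3 of 3 types.

3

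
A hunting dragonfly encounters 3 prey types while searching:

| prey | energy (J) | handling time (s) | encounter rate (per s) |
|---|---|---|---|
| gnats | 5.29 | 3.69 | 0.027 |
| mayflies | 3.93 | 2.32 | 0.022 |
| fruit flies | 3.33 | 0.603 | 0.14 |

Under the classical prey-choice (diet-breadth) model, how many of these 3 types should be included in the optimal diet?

3

Rank by E/h (J/s): fruit flies 5.52, mayflies 1.69, gnats 1.43. Include each in turn until the next type's E/h falls below the running intake rate.
Rate on top 1: 0.4299. mayflies: 1.69 > 0.4299 → include.
Rate on top 2: 0.4867. gnats: 1.43 > 0.4867 → include.
Optimal diet: fruit flies, mayflies, gnats — 3 of 3 types.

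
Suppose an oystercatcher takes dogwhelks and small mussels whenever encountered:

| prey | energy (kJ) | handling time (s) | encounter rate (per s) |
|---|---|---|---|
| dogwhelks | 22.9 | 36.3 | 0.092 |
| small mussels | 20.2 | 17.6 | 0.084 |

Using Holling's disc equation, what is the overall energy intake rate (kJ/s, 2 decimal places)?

Energy encountered per unit search time: 0.092×22.9 + 0.084×20.2 = 3.804 kJ/s.
Handling time per unit search time: 0.092×36.3 + 0.084×17.6 = 4.818.
Rate = 3.804/(1 + 4.818) = 0.6538 kJ/s.

0.65 kJ/s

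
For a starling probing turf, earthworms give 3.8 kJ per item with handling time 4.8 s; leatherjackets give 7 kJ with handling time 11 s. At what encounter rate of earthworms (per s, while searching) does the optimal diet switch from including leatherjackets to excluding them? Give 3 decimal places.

At the threshold, the rate on earthworms alone equals the profitability of leatherjackets: λ·3.8/(1 + λ·4.8) = 7/11 = 0.6364.
Rearranging, λ(3.8 − 0.6364×4.8) = 0.6364, so λ = 0.6364/0.7455 = 0.8537 per s.

0.854 per s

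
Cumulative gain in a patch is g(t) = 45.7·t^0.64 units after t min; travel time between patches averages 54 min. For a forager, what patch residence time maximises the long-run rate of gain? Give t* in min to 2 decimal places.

Optimal t* satisfies g'(t*) = g(t*)/(T + t*).
g'(t) = 0.64·45.7·t^-0.36. Setting 0.64·45.7·t^-0.36 = 45.7·t^0.64/(54+t) gives 0.64(54+t) = t, so 0.36·t = 0.64×54.
t* = 0.64×54/0.36 = 96 min.

96.00 min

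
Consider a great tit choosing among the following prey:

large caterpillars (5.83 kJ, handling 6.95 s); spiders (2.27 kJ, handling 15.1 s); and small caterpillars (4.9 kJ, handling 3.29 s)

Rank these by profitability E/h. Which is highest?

In descending order of E/h:
small caterpillars: 4.9/3.29 = 1.49 kJ/s
large caterpillars: 5.83/6.95 = 0.839 kJ/s
spiders: 2.27/15.1 = 0.15 kJ/s

small caterpillars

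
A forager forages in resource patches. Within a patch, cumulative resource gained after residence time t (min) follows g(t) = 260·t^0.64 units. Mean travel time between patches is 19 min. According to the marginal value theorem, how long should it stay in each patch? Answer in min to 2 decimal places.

33.78 min

By the marginal value theorem, leave when the instantaneous gain rate g'(t) equals the habitat-wide average g(t)/(T + t).
g'(t) = 0.64·260·t^-0.36. Setting 0.64·260·t^-0.36 = 260·t^0.64/(19+t) gives 0.64(19+t) = t, so 0.36·t = 0.64×19.
t* = 0.64×19/0.36 = 33.78 min.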